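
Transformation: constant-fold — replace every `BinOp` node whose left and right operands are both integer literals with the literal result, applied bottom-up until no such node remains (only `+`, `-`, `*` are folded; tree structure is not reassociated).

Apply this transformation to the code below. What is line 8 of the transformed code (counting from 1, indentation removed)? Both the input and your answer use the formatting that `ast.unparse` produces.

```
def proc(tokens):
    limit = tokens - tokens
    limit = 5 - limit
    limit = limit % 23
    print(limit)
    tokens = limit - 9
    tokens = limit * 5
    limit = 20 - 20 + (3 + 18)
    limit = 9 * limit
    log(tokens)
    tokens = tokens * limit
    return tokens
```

limit = 21

Transformed code:
def proc(tokens):
    limit = tokens - tokens
    limit = 5 - limit
    limit = limit % 23
    print(limit)
    tokens = limit - 9
    tokens = limit * 5
    limit = 21
    limit = 9 * limit
    log(tokens)
    tokens = tokens * limit
    return tokens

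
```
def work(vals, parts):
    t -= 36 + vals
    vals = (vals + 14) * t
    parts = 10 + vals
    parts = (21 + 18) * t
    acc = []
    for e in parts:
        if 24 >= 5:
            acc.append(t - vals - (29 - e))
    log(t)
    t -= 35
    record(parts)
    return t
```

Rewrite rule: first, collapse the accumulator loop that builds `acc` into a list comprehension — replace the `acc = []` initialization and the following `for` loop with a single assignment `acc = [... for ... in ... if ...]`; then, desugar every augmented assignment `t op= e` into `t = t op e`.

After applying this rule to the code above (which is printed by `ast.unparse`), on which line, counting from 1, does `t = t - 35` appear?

Transformed code:
def work(vals, parts):
    t = t - (36 + vals)
    vals = (vals + 14) * t
    parts = 10 + vals
    parts = (21 + 18) * t
    acc = [t - vals - (29 - e) for e in parts if 24 >= 5]
    log(t)
    t = t - 35
    record(parts)
    return t

8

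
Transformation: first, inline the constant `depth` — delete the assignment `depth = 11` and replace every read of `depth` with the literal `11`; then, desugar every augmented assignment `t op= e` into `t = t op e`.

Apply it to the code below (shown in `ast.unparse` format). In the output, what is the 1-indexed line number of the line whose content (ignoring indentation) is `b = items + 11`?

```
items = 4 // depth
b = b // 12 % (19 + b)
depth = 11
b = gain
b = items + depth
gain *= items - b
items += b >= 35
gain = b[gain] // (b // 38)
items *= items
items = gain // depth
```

4

Transformed code:
items = 4 // 11
b = b // 12 % (19 + b)
b = gain
b = items + 11
gain = gain * (items - b)
items = items + (b >= 35)
gain = b[gain] // (b // 38)
items = items * items
items = gain // 11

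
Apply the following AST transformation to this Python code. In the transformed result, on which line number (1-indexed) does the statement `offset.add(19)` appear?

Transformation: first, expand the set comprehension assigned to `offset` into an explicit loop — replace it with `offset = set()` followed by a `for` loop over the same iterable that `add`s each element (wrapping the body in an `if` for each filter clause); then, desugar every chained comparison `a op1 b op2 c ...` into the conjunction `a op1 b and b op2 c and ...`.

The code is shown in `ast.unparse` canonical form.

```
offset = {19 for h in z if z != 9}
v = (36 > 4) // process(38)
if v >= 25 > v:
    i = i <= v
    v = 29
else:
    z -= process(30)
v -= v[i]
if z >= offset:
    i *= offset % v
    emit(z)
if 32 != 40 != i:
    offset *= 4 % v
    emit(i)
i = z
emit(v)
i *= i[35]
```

4

Transformed code:
offset = set()
for h in z:
    if z != 9:
        offset.add(19)
v = (36 > 4) // process(38)
if v >= 25 and 25 > v:
    i = i <= v
    v = 29
else:
    z -= process(30)
v -= v[i]
if z >= offset:
    i *= offset % v
    emit(z)
if 32 != 40 and 40 != i:
    offset *= 4 % v
    emit(i)
i = z
emit(v)
i *= i[35]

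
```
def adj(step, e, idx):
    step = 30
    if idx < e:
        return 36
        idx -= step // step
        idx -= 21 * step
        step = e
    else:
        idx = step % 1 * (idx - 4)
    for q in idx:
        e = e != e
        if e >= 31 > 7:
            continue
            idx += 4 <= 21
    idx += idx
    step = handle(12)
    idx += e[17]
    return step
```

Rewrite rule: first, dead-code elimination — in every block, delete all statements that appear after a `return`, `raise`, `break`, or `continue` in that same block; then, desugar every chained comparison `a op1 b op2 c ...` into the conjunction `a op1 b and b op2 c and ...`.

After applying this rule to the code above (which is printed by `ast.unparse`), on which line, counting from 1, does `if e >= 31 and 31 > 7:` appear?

Transformed code:
def adj(step, e, idx):
    step = 30
    if idx < e:
        return 36
    else:
        idx = step % 1 * (idx - 4)
    for q in idx:
        e = e != e
        if e >= 31 and 31 > 7:
            continue
    idx += idx
    step = handle(12)
    idx += e[17]
    return step

9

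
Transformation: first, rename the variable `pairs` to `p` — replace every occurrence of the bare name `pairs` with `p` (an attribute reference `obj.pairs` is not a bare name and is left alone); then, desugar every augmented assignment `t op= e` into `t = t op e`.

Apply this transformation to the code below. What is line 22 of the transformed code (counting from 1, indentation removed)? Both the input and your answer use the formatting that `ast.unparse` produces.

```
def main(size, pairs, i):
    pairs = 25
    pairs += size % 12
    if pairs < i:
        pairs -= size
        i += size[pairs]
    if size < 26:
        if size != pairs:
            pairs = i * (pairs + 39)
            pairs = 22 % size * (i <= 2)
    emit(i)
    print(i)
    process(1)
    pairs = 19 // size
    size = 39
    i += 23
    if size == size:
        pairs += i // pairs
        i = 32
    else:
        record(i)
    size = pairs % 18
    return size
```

size = p % 18

Transformed code:
def main(size, p, i):
    p = 25
    p = p + size % 12
    if p < i:
        p = p - size
        i = i + size[p]
    if size < 26:
        if size != p:
            p = i * (p + 39)
            p = 22 % size * (i <= 2)
    emit(i)
    print(i)
    process(1)
    p = 19 // size
    size = 39
    i = i + 23
    if size == size:
        p = p + i // p
        i = 32
    else:
        record(i)
    size = p % 18
    return size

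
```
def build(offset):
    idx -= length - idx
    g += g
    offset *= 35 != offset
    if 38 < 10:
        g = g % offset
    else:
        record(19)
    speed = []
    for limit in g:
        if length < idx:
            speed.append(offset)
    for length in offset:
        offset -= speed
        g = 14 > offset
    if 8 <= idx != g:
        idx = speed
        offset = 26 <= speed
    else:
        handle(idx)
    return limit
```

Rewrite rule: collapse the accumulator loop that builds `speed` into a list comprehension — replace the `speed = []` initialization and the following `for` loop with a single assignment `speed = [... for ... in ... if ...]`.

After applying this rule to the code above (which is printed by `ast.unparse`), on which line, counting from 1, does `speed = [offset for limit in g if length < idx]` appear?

9

Transformed code:
def build(offset):
    idx -= length - idx
    g += g
    offset *= 35 != offset
    if 38 < 10:
        g = g % offset
    else:
        record(19)
    speed = [offset for limit in g if length < idx]
    for length in offset:
        offset -= speed
        g = 14 > offset
    if 8 <= idx != g:
        idx = speed
        offset = 26 <= speed
    else:
        handle(idx)
    return limit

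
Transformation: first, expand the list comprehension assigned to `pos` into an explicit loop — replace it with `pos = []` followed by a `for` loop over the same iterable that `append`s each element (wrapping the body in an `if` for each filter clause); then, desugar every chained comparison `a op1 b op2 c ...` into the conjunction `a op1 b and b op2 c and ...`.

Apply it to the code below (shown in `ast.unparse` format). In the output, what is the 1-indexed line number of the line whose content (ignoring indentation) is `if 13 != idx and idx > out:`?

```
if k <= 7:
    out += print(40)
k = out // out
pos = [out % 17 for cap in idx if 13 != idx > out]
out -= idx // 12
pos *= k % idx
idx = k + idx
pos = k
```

6

Transformed code:
if k <= 7:
    out += print(40)
k = out // out
pos = []
for cap in idx:
    if 13 != idx and idx > out:
        pos.append(out % 17)
out -= idx // 12
pos *= k % idx
idx = k + idx
pos = k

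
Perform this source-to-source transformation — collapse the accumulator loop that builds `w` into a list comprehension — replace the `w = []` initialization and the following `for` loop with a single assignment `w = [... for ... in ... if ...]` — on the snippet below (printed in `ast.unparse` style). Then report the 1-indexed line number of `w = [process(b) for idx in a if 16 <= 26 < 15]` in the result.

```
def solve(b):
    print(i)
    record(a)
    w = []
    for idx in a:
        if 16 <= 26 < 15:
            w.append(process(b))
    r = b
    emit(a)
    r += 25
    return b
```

4

Transformed code:
def solve(b):
    print(i)
    record(a)
    w = [process(b) for idx in a if 16 <= 26 < 15]
    r = b
    emit(a)
    r += 25
    return b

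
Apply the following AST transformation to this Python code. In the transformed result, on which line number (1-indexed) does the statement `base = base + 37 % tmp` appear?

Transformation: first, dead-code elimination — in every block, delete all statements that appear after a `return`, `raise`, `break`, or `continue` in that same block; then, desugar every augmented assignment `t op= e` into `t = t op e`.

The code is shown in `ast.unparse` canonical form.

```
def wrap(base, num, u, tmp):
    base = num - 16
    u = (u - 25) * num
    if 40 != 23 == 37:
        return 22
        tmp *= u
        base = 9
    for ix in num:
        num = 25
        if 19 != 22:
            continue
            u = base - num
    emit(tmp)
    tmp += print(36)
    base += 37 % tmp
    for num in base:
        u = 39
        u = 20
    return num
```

12

Transformed code:
def wrap(base, num, u, tmp):
    base = num - 16
    u = (u - 25) * num
    if 40 != 23 == 37:
        return 22
    for ix in num:
        num = 25
        if 19 != 22:
            continue
    emit(tmp)
    tmp = tmp + print(36)
    base = base + 37 % tmp
    for num in base:
        u = 39
        u = 20
    return num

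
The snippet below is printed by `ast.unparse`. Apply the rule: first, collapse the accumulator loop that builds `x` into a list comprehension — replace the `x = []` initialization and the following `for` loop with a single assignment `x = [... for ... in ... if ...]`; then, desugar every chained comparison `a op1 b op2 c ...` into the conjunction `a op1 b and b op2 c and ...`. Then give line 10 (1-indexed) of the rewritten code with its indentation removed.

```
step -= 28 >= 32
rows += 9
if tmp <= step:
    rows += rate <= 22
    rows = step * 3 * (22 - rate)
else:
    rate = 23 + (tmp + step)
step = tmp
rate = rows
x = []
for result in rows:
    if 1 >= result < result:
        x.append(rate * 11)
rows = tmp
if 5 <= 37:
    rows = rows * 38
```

x = [rate * 11 for result in rows if 1 >= result and result < result]

Transformed code:
step -= 28 >= 32
rows += 9
if tmp <= step:
    rows += rate <= 22
    rows = step * 3 * (22 - rate)
else:
    rate = 23 + (tmp + step)
step = tmp
rate = rows
x = [rate * 11 for result in rows if 1 >= result and result < result]
rows = tmp
if 5 <= 37:
    rows = rows * 38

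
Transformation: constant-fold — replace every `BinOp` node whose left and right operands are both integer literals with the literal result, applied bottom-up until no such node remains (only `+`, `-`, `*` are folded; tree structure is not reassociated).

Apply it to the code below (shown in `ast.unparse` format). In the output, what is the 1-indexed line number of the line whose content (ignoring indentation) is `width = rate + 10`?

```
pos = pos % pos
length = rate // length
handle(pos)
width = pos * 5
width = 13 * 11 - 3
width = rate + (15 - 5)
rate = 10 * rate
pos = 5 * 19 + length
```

Transformed code:
pos = pos % pos
length = rate // length
handle(pos)
width = pos * 5
width = 140
width = rate + 10
rate = 10 * rate
pos = 95 + length

6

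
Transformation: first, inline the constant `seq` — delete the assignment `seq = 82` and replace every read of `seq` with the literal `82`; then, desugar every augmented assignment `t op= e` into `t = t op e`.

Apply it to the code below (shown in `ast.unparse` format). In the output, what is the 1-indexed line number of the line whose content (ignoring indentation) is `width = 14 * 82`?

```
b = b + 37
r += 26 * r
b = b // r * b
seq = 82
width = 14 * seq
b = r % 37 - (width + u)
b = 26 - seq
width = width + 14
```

4

Transformed code:
b = b + 37
r = r + 26 * r
b = b // r * b
width = 14 * 82
b = r % 37 - (width + u)
b = 26 - 82
width = width + 14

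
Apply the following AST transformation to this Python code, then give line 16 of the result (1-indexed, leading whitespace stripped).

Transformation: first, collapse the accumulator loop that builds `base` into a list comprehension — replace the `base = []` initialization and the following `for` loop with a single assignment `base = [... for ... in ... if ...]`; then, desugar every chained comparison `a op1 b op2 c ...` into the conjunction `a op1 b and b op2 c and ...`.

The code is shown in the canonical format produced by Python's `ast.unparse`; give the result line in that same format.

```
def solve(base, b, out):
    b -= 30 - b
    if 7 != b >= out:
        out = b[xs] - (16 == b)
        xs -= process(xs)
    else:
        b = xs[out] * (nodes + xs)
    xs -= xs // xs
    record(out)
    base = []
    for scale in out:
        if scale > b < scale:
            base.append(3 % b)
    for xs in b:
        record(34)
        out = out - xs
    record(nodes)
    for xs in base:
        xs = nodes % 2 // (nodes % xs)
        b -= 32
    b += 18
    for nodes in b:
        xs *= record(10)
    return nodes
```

Transformed code:
def solve(base, b, out):
    b -= 30 - b
    if 7 != b and b >= out:
        out = b[xs] - (16 == b)
        xs -= process(xs)
    else:
        b = xs[out] * (nodes + xs)
    xs -= xs // xs
    record(out)
    base = [3 % b for scale in out if scale > b and b < scale]
    for xs in b:
        record(34)
        out = out - xs
    record(nodes)
    for xs in base:
        xs = nodes % 2 // (nodes % xs)
        b -= 32
    b += 18
    for nodes in b:
        xs *= record(10)
    return nodes

xs = nodes % 2 // (nodes % xs)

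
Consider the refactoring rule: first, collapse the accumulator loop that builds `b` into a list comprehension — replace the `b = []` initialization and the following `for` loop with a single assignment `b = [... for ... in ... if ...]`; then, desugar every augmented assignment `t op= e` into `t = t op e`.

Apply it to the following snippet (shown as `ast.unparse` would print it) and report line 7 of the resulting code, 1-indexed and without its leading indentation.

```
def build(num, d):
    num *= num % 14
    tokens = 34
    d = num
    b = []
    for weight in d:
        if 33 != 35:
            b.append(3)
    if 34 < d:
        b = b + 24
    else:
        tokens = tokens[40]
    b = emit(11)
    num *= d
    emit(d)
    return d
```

Transformed code:
def build(num, d):
    num = num * (num % 14)
    tokens = 34
    d = num
    b = [3 for weight in d if 33 != 35]
    if 34 < d:
        b = b + 24
    else:
        tokens = tokens[40]
    b = emit(11)
    num = num * d
    emit(d)
    return d

b = b + 24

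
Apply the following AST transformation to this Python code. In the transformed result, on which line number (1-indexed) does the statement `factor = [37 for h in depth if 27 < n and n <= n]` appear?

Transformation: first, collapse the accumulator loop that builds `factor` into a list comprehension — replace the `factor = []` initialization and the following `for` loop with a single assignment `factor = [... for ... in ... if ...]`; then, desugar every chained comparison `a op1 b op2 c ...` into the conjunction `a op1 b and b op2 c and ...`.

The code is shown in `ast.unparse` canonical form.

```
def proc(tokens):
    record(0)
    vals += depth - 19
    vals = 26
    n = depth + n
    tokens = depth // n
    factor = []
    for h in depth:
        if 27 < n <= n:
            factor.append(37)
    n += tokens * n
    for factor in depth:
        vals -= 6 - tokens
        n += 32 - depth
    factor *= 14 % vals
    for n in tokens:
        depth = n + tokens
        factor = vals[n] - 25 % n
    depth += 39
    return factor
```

7

Transformed code:
def proc(tokens):
    record(0)
    vals += depth - 19
    vals = 26
    n = depth + n
    tokens = depth // n
    factor = [37 for h in depth if 27 < n and n <= n]
    n += tokens * n
    for factor in depth:
        vals -= 6 - tokens
        n += 32 - depth
    factor *= 14 % vals
    for n in tokens:
        depth = n + tokens
        factor = vals[n] - 25 % n
    depth += 39
    return factor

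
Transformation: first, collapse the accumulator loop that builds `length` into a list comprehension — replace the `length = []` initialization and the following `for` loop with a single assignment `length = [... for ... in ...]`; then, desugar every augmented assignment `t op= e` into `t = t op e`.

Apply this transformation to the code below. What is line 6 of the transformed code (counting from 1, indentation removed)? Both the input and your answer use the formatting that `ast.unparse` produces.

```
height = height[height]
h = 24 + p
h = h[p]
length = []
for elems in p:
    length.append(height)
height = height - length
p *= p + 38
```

Transformed code:
height = height[height]
h = 24 + p
h = h[p]
length = [height for elems in p]
height = height - length
p = p * (p + 38)

p = p * (p + 38)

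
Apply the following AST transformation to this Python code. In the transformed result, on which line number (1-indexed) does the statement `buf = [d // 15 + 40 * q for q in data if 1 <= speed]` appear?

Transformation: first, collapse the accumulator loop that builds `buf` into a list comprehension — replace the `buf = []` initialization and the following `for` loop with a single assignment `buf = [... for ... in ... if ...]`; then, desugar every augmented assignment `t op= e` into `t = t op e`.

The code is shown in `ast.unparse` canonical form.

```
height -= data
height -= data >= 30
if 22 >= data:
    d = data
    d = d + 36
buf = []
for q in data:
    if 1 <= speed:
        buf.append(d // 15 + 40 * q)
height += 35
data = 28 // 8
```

6

Transformed code:
height = height - data
height = height - (data >= 30)
if 22 >= data:
    d = data
    d = d + 36
buf = [d // 15 + 40 * q for q in data if 1 <= speed]
height = height + 35
data = 28 // 8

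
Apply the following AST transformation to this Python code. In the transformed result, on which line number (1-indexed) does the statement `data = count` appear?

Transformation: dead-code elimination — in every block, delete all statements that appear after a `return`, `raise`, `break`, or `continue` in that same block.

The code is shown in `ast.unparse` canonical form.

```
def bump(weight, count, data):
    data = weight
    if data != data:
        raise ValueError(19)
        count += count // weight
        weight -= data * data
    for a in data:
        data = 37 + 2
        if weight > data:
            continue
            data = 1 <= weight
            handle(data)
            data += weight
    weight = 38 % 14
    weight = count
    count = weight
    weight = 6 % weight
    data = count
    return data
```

Transformed code:
def bump(weight, count, data):
    data = weight
    if data != data:
        raise ValueError(19)
    for a in data:
        data = 37 + 2
        if weight > data:
            continue
    weight = 38 % 14
    weight = count
    count = weight
    weight = 6 % weight
    data = count
    return data

13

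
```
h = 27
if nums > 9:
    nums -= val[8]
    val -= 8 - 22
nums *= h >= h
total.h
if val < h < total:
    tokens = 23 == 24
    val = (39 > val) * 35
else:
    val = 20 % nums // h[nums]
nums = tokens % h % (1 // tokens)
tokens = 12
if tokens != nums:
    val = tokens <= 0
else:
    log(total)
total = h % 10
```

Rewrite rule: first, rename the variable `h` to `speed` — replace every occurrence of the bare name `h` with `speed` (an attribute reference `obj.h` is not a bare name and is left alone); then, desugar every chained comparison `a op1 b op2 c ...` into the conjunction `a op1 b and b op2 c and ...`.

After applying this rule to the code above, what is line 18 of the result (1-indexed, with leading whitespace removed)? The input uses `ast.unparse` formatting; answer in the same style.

total = speed % 10

Transformed code:
speed = 27
if nums > 9:
    nums -= val[8]
    val -= 8 - 22
nums *= speed >= speed
total.h
if val < speed and speed < total:
    tokens = 23 == 24
    val = (39 > val) * 35
else:
    val = 20 % nums // speed[nums]
nums = tokens % speed % (1 // tokens)
tokens = 12
if tokens != nums:
    val = tokens <= 0
else:
    log(total)
total = speed % 10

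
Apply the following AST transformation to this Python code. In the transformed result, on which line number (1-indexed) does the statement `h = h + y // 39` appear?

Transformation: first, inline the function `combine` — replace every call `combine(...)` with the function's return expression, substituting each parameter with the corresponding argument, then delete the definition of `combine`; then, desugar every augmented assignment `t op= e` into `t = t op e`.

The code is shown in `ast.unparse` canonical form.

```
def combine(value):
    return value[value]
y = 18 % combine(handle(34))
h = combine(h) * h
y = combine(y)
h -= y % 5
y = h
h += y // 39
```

Transformed code:
y = 18 % handle(34)[handle(34)]
h = h[h] * h
y = y[y]
h = h - y % 5
y = h
h = h + y // 39

6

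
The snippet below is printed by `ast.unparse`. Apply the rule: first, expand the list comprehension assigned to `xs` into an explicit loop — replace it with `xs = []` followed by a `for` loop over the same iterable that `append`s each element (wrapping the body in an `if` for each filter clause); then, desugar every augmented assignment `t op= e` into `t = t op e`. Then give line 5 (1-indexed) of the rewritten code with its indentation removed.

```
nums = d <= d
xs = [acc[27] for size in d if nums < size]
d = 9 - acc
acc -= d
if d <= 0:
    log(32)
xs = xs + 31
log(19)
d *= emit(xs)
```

Transformed code:
nums = d <= d
xs = []
for size in d:
    if nums < size:
        xs.append(acc[27])
d = 9 - acc
acc = acc - d
if d <= 0:
    log(32)
xs = xs + 31
log(19)
d = d * emit(xs)

xs.append(acc[27])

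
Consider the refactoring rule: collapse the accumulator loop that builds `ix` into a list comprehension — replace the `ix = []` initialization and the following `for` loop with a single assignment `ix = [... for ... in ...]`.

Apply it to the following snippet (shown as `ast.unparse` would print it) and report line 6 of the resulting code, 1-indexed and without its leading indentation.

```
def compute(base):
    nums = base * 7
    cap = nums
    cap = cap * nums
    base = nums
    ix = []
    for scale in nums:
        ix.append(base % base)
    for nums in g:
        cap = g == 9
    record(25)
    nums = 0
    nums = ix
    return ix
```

Transformed code:
def compute(base):
    nums = base * 7
    cap = nums
    cap = cap * nums
    base = nums
    ix = [base % base for scale in nums]
    for nums in g:
        cap = g == 9
    record(25)
    nums = 0
    nums = ix
    return ix

ix = [base % base for scale in nums]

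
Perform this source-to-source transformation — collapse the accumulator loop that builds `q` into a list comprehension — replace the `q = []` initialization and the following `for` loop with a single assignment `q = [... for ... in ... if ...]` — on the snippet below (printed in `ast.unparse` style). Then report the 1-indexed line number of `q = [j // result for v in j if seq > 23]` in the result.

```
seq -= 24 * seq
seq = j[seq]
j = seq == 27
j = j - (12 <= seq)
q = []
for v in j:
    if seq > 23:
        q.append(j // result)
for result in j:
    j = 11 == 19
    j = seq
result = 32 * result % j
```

5

Transformed code:
seq -= 24 * seq
seq = j[seq]
j = seq == 27
j = j - (12 <= seq)
q = [j // result for v in j if seq > 23]
for result in j:
    j = 11 == 19
    j = seq
result = 32 * result % j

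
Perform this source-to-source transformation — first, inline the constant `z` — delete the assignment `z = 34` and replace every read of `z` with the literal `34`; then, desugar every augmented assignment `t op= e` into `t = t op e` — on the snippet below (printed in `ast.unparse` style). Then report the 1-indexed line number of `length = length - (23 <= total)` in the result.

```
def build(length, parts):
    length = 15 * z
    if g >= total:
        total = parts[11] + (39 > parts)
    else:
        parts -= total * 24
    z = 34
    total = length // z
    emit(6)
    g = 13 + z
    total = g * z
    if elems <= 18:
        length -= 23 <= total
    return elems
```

Transformed code:
def build(length, parts):
    length = 15 * 34
    if g >= total:
        total = parts[11] + (39 > parts)
    else:
        parts = parts - total * 24
    total = length // 34
    emit(6)
    g = 13 + 34
    total = g * 34
    if elems <= 18:
        length = length - (23 <= total)
    return elems

12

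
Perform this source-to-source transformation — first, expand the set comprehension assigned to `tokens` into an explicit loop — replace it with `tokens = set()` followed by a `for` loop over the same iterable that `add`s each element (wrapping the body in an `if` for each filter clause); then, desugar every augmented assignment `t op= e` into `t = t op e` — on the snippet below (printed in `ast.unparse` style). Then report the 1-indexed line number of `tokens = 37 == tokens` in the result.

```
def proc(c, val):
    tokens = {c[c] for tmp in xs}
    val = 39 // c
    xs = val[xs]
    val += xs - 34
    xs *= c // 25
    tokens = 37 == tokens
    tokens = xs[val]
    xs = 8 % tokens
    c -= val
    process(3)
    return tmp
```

9

Transformed code:
def proc(c, val):
    tokens = set()
    for tmp in xs:
        tokens.add(c[c])
    val = 39 // c
    xs = val[xs]
    val = val + (xs - 34)
    xs = xs * (c // 25)
    tokens = 37 == tokens
    tokens = xs[val]
    xs = 8 % tokens
    c = c - val
    process(3)
    return tmp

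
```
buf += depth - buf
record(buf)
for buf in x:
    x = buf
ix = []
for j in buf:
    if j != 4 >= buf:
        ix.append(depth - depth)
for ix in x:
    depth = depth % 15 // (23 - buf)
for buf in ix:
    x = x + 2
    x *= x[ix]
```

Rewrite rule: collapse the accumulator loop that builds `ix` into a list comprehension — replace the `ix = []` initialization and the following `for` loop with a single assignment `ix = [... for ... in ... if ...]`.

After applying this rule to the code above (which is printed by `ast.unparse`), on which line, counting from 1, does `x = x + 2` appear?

9

Transformed code:
buf += depth - buf
record(buf)
for buf in x:
    x = buf
ix = [depth - depth for j in buf if j != 4 >= buf]
for ix in x:
    depth = depth % 15 // (23 - buf)
for buf in ix:
    x = x + 2
    x *= x[ix]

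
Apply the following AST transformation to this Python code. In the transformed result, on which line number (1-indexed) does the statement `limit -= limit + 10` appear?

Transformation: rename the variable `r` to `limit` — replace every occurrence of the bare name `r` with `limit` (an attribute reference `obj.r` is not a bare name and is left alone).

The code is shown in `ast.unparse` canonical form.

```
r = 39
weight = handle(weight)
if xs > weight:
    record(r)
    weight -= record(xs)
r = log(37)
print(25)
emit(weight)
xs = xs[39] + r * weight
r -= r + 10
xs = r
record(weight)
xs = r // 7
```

Transformed code:
limit = 39
weight = handle(weight)
if xs > weight:
    record(limit)
    weight -= record(xs)
limit = log(37)
print(25)
emit(weight)
xs = xs[39] + limit * weight
limit -= limit + 10
xs = limit
record(weight)
xs = limit // 7

10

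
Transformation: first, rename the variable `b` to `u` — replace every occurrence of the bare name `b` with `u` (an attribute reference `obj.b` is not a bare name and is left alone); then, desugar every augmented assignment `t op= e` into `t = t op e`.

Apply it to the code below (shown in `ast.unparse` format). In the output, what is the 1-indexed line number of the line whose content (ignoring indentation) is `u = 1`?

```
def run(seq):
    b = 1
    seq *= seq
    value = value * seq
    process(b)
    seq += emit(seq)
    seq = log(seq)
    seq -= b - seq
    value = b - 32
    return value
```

2

Transformed code:
def run(seq):
    u = 1
    seq = seq * seq
    value = value * seq
    process(u)
    seq = seq + emit(seq)
    seq = log(seq)
    seq = seq - (u - seq)
    value = u - 32
    return value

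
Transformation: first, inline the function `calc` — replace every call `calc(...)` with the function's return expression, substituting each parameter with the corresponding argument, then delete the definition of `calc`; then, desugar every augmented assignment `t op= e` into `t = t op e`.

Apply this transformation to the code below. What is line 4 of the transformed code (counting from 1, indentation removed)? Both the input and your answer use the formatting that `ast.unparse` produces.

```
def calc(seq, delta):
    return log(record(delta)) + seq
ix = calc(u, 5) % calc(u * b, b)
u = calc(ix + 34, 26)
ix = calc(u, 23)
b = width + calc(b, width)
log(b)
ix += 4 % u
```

b = width + (log(record(width)) + b)

Transformed code:
ix = (log(record(5)) + u) % (log(record(b)) + u * b)
u = log(record(26)) + (ix + 34)
ix = log(record(23)) + u
b = width + (log(record(width)) + b)
log(b)
ix = ix + 4 % u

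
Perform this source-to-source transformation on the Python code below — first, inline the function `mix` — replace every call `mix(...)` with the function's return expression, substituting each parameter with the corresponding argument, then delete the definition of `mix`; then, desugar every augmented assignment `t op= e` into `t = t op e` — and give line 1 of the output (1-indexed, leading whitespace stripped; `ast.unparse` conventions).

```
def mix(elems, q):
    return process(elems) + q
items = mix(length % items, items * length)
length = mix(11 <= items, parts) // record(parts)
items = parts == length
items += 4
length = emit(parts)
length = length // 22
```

Transformed code:
items = process(length % items) + items * length
length = (process(11 <= items) + parts) // record(parts)
items = parts == length
items = items + 4
length = emit(parts)
length = length // 22

items = process(length % items) + items * length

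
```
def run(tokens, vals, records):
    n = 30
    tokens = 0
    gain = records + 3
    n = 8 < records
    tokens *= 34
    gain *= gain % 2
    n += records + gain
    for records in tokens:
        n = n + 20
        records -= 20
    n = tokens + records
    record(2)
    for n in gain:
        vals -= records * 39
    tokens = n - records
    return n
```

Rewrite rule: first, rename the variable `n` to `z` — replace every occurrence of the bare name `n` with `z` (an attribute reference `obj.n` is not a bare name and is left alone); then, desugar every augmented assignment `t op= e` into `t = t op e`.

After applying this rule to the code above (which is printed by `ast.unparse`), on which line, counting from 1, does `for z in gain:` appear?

Transformed code:
def run(tokens, vals, records):
    z = 30
    tokens = 0
    gain = records + 3
    z = 8 < records
    tokens = tokens * 34
    gain = gain * (gain % 2)
    z = z + (records + gain)
    for records in tokens:
        z = z + 20
        records = records - 20
    z = tokens + records
    record(2)
    for z in gain:
        vals = vals - records * 39
    tokens = z - records
    return z

14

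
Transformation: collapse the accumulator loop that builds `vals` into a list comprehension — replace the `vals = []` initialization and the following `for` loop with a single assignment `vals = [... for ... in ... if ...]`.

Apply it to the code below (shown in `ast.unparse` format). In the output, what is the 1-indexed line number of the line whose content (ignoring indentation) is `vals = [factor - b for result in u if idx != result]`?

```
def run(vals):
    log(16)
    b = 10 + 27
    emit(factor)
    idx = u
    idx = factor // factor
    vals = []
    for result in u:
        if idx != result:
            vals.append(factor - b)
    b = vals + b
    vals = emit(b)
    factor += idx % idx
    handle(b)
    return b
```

7

Transformed code:
def run(vals):
    log(16)
    b = 10 + 27
    emit(factor)
    idx = u
    idx = factor // factor
    vals = [factor - b for result in u if idx != result]
    b = vals + b
    vals = emit(b)
    factor += idx % idx
    handle(b)
    return b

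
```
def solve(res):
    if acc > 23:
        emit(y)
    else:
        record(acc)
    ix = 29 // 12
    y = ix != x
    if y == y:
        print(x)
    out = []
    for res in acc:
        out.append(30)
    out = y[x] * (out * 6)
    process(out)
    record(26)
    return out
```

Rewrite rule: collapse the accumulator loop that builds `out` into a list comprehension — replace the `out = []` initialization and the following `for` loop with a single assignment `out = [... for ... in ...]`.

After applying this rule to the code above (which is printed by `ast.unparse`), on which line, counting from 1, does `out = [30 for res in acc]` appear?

10

Transformed code:
def solve(res):
    if acc > 23:
        emit(y)
    else:
        record(acc)
    ix = 29 // 12
    y = ix != x
    if y == y:
        print(x)
    out = [30 for res in acc]
    out = y[x] * (out * 6)
    process(out)
    record(26)
    return out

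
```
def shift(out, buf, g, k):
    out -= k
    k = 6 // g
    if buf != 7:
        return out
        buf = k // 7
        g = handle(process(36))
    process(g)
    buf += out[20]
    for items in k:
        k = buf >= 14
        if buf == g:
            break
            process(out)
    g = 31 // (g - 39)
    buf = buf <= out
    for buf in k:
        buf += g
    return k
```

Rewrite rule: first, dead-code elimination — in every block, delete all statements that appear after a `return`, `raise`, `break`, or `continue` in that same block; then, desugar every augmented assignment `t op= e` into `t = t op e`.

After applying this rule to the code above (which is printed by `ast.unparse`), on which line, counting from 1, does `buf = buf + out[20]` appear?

7

Transformed code:
def shift(out, buf, g, k):
    out = out - k
    k = 6 // g
    if buf != 7:
        return out
    process(g)
    buf = buf + out[20]
    for items in k:
        k = buf >= 14
        if buf == g:
            break
    g = 31 // (g - 39)
    buf = buf <= out
    for buf in k:
        buf = buf + g
    return k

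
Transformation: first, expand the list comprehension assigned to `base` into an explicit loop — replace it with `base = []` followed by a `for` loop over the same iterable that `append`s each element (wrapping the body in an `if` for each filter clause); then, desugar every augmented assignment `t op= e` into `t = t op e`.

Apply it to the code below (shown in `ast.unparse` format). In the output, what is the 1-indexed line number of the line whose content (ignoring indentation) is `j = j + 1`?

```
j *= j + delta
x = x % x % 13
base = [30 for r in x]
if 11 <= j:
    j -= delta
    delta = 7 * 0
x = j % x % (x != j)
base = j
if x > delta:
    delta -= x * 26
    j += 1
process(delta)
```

13

Transformed code:
j = j * (j + delta)
x = x % x % 13
base = []
for r in x:
    base.append(30)
if 11 <= j:
    j = j - delta
    delta = 7 * 0
x = j % x % (x != j)
base = j
if x > delta:
    delta = delta - x * 26
    j = j + 1
process(delta)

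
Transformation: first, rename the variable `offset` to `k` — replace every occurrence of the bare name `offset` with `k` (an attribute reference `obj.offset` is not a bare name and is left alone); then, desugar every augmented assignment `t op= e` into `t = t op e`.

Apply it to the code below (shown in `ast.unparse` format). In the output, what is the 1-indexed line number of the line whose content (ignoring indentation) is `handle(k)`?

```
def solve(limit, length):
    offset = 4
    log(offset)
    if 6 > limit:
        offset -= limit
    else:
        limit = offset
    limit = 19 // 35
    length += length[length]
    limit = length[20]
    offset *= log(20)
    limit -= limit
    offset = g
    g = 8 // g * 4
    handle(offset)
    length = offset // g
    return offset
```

15

Transformed code:
def solve(limit, length):
    k = 4
    log(k)
    if 6 > limit:
        k = k - limit
    else:
        limit = k
    limit = 19 // 35
    length = length + length[length]
    limit = length[20]
    k = k * log(20)
    limit = limit - limit
    k = g
    g = 8 // g * 4
    handle(k)
    length = k // g
    return k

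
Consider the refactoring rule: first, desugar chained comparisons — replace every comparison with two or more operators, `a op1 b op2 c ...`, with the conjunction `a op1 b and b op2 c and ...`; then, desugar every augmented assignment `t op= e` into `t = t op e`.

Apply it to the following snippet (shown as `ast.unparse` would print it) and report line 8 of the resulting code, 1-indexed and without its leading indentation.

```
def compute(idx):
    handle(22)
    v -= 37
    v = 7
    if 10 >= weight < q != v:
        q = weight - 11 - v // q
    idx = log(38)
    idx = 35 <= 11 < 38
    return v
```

idx = 35 <= 11 and 11 < 38

Transformed code:
def compute(idx):
    handle(22)
    v = v - 37
    v = 7
    if 10 >= weight and weight < q and (q != v):
        q = weight - 11 - v // q
    idx = log(38)
    idx = 35 <= 11 and 11 < 38
    return v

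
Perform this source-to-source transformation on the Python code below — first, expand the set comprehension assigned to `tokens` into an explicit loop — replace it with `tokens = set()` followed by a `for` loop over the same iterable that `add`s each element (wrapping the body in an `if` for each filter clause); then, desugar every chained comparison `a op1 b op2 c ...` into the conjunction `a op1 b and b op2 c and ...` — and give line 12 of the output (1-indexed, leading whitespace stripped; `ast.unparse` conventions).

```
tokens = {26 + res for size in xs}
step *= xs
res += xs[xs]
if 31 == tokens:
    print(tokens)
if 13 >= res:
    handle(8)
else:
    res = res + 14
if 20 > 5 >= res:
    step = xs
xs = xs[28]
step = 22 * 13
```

if 20 > 5 and 5 >= res:

Transformed code:
tokens = set()
for size in xs:
    tokens.add(26 + res)
step *= xs
res += xs[xs]
if 31 == tokens:
    print(tokens)
if 13 >= res:
    handle(8)
else:
    res = res + 14
if 20 > 5 and 5 >= res:
    step = xs
xs = xs[28]
step = 22 * 13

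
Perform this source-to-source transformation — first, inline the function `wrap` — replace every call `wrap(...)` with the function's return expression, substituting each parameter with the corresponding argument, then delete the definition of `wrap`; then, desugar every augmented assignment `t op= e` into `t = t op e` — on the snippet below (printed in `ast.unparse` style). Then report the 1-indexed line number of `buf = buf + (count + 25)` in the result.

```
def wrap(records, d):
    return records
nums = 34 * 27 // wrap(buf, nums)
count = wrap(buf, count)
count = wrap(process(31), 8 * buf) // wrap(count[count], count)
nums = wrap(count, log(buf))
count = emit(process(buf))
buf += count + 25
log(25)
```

Transformed code:
nums = 34 * 27 // buf
count = buf
count = process(31) // count[count]
nums = count
count = emit(process(buf))
buf = buf + (count + 25)
log(25)

6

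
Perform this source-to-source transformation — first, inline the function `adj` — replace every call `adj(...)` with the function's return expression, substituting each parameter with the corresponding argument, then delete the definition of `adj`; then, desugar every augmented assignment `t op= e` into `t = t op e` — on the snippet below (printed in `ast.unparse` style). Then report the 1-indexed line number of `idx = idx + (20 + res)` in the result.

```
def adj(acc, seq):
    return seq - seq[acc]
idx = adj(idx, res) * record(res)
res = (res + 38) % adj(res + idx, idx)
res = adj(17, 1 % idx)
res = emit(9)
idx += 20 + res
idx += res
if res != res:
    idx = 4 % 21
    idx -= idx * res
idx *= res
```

Transformed code:
idx = (res - res[idx]) * record(res)
res = (res + 38) % (idx - idx[res + idx])
res = 1 % idx - (1 % idx)[17]
res = emit(9)
idx = idx + (20 + res)
idx = idx + res
if res != res:
    idx = 4 % 21
    idx = idx - idx * res
idx = idx * res

5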